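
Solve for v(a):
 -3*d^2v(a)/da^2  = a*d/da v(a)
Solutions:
 v(a) = C1 + C2*erf(sqrt(6)*a/6)


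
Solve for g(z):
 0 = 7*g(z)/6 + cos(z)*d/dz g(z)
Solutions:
 g(z) = C1*(sin(z) - 1)^(7/12)/(sin(z) + 1)^(7/12)


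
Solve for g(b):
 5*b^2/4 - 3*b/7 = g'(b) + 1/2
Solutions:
 g(b) = C1 + 5*b^3/12 - 3*b^2/14 - b/2


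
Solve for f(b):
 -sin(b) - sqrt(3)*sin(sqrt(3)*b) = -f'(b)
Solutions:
 f(b) = C1 - cos(b) - cos(sqrt(3)*b)


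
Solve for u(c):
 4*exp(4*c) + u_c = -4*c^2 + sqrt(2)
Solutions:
 u(c) = C1 - 4*c^3/3 + sqrt(2)*c - exp(4*c)


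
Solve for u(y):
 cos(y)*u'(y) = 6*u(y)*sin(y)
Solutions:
 u(y) = C1/cos(y)^6


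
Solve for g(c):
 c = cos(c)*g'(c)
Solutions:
 g(c) = C1 + Integral(c/cos(c), c)


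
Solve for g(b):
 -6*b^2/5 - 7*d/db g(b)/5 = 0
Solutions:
 g(b) = C1 - 2*b^3/7


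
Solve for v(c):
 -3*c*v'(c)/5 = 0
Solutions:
 v(c) = C1


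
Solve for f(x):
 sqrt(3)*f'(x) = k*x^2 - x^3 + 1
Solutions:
 f(x) = C1 + sqrt(3)*k*x^3/9 - sqrt(3)*x^4/12 + sqrt(3)*x/3


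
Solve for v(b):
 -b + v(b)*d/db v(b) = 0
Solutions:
 v(b) = -sqrt(C1 + b^2)
 v(b) = sqrt(C1 + b^2)


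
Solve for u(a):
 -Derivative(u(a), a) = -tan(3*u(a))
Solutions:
 u(a) = -asin(C1*exp(3*a))/3 + pi/3
 u(a) = asin(C1*exp(3*a))/3


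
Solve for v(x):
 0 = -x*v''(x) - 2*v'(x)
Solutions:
 v(x) = C1 + C2/x


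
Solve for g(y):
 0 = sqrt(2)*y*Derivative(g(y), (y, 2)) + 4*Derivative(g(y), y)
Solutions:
 g(y) = C1 + C2*y^(1 - 2*sqrt(2))


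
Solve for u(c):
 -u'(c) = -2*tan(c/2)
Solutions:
 u(c) = C1 - 4*log(cos(c/2))


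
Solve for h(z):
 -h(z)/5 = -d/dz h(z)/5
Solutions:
 h(z) = C1*exp(z)


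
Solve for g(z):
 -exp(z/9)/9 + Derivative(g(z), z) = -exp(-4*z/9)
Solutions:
 g(z) = C1 + exp(z/9) + 9*exp(-4*z/9)/4


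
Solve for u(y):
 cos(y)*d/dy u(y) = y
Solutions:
 u(y) = C1 + Integral(y/cos(y), y)


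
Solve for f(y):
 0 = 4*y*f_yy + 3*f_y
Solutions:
 f(y) = C1 + C2*y^(1/4)


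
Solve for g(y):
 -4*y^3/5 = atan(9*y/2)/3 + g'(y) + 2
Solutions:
 g(y) = C1 - y^4/5 - y*atan(9*y/2)/3 - 2*y + log(81*y^2 + 4)/27


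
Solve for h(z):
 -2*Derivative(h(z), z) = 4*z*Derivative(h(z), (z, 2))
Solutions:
 h(z) = C1 + C2*sqrt(z)


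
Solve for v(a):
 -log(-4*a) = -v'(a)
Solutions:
 v(a) = C1 + a*log(-a) + a*(-1 + 2*log(2))


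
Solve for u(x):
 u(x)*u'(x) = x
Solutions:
 u(x) = -sqrt(C1 + x^2)
 u(x) = sqrt(C1 + x^2)


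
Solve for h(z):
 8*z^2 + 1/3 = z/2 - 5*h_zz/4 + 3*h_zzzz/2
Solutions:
 h(z) = C1 + C2*z + C3*exp(-sqrt(30)*z/6) + C4*exp(sqrt(30)*z/6) - 8*z^4/15 + z^3/15 - 586*z^2/75


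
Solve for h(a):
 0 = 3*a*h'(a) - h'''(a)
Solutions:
 h(a) = C1 + Integral(C2*airyai(3^(1/3)*a) + C3*airybi(3^(1/3)*a), a)


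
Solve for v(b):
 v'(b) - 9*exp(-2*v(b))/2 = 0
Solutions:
 v(b) = log(-sqrt(C1 + 9*b))
 v(b) = log(C1 + 9*b)/2


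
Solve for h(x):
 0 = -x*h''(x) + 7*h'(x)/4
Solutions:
 h(x) = C1 + C2*x^(11/4)


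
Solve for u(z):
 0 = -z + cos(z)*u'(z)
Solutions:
 u(z) = C1 + Integral(z/cos(z), z)


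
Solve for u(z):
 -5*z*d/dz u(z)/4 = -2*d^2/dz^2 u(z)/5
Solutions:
 u(z) = C1 + C2*erfi(5*z/4)


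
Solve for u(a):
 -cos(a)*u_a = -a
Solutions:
 u(a) = C1 + Integral(a/cos(a), a)


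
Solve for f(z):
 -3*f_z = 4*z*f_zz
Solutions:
 f(z) = C1 + C2*z^(1/4)


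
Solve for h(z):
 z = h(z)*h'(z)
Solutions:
 h(z) = -sqrt(C1 + z^2)
 h(z) = sqrt(C1 + z^2)


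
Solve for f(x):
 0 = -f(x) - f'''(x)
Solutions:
 f(x) = C3*exp(-x) + (C1*sin(sqrt(3)*x/2) + C2*cos(sqrt(3)*x/2))*exp(x/2)


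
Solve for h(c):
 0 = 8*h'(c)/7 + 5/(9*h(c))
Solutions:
 h(c) = -sqrt(C1 - 35*c)/6
 h(c) = sqrt(C1 - 35*c)/6


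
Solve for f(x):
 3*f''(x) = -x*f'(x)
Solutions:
 f(x) = C1 + C2*erf(sqrt(6)*x/6)


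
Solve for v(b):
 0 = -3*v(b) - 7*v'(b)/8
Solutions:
 v(b) = C1*exp(-24*b/7)


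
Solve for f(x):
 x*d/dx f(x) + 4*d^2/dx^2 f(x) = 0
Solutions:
 f(x) = C1 + C2*erf(sqrt(2)*x/4)


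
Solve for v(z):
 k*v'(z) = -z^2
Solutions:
 v(z) = C1 - z^3/(3*k)


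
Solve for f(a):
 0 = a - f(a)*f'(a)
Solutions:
 f(a) = -sqrt(C1 + a^2)
 f(a) = sqrt(C1 + a^2)


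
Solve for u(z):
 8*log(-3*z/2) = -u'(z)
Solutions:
 u(z) = C1 - 8*z*log(-z) + 8*z*(-log(3) + log(2) + 1)


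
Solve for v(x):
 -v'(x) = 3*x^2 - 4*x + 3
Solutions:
 v(x) = C1 - x^3 + 2*x^2 - 3*x


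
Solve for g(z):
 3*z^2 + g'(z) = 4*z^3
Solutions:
 g(z) = C1 + z^4 - z^3


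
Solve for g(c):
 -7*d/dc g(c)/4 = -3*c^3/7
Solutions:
 g(c) = C1 + 3*c^4/49


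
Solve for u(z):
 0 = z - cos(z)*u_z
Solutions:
 u(z) = C1 + Integral(z/cos(z), z)


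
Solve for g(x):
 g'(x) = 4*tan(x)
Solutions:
 g(x) = C1 - 4*log(cos(x))


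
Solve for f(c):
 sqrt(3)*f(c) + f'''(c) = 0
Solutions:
 f(c) = C3*exp(-3^(1/6)*c) + (C1*sin(3^(2/3)*c/2) + C2*cos(3^(2/3)*c/2))*exp(3^(1/6)*c/2)


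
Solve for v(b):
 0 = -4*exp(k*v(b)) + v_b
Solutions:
 v(b) = Piecewise((log(-1/(C1*k + 4*b*k))/k, Ne(k, 0)), (nan, True))
 v(b) = Piecewise((C1 + 4*b, Eq(k, 0)), (nan, True))


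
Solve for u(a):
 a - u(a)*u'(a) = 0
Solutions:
 u(a) = -sqrt(C1 + a^2)
 u(a) = sqrt(C1 + a^2)


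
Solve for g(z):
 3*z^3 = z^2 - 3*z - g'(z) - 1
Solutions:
 g(z) = C1 - 3*z^4/4 + z^3/3 - 3*z^2/2 - z


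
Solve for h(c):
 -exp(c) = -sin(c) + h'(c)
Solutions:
 h(c) = C1 - exp(c) - cos(c)


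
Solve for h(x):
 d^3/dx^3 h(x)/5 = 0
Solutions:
 h(x) = C1 + C2*x + C3*x^2


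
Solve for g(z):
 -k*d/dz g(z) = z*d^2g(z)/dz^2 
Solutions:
 g(z) = C1 + z^(1 - re(k))*(C2*sin(log(z)*Abs(im(k))) + C3*cos(log(z)*im(k)))


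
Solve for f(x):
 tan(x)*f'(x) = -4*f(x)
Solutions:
 f(x) = C1/sin(x)^4


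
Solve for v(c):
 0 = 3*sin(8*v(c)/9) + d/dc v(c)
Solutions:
 3*c + 9*log(cos(8*v(c)/9) - 1)/16 - 9*log(cos(8*v(c)/9) + 1)/16 = C1


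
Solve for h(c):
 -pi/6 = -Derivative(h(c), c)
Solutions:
 h(c) = C1 + pi*c/6


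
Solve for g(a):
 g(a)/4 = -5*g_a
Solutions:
 g(a) = C1*exp(-a/20)


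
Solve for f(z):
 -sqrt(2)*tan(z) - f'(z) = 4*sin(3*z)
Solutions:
 f(z) = C1 + sqrt(2)*log(cos(z)) + 4*cos(3*z)/3


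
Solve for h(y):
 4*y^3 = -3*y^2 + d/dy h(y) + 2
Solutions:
 h(y) = C1 + y^4 + y^3 - 2*y


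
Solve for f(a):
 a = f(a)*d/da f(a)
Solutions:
 f(a) = -sqrt(C1 + a^2)
 f(a) = sqrt(C1 + a^2)


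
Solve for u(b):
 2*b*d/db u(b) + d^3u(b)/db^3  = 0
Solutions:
 u(b) = C1 + Integral(C2*airyai(-2^(1/3)*b) + C3*airybi(-2^(1/3)*b), b)


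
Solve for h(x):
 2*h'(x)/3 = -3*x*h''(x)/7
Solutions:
 h(x) = C1 + C2/x^(5/9)


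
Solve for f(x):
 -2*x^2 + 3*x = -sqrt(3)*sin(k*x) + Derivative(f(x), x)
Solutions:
 f(x) = C1 - 2*x^3/3 + 3*x^2/2 - sqrt(3)*cos(k*x)/k


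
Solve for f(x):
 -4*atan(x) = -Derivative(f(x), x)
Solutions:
 f(x) = C1 + 4*x*atan(x) - 2*log(x^2 + 1)


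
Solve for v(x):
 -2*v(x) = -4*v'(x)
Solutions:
 v(x) = C1*exp(x/2)


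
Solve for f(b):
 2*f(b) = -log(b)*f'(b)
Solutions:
 f(b) = C1*exp(-2*li(b))


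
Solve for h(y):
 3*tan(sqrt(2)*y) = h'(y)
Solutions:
 h(y) = C1 - 3*sqrt(2)*log(cos(sqrt(2)*y))/2


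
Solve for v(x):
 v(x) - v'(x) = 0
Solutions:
 v(x) = C1*exp(x)


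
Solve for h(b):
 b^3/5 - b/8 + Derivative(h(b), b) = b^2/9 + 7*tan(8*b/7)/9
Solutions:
 h(b) = C1 - b^4/20 + b^3/27 + b^2/16 - 49*log(cos(8*b/7))/72


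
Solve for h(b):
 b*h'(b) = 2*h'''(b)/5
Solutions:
 h(b) = C1 + Integral(C2*airyai(2^(2/3)*5^(1/3)*b/2) + C3*airybi(2^(2/3)*5^(1/3)*b/2), b)


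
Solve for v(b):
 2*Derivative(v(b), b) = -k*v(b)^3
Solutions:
 v(b) = -sqrt(-1/(C1 - b*k))
 v(b) = sqrt(-1/(C1 - b*k))


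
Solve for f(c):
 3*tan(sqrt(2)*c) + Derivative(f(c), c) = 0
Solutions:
 f(c) = C1 + 3*sqrt(2)*log(cos(sqrt(2)*c))/2


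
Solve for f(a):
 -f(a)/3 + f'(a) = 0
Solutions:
 f(a) = C1*exp(a/3)


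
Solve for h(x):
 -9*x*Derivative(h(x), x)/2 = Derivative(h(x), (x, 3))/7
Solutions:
 h(x) = C1 + Integral(C2*airyai(-2^(2/3)*63^(1/3)*x/2) + C3*airybi(-2^(2/3)*63^(1/3)*x/2), x)


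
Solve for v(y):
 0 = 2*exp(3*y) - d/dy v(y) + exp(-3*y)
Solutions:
 v(y) = C1 + 2*exp(3*y)/3 - exp(-3*y)/3


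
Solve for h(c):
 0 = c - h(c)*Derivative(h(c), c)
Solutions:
 h(c) = -sqrt(C1 + c^2)
 h(c) = sqrt(C1 + c^2)


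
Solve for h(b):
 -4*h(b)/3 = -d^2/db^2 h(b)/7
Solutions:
 h(b) = C1*exp(-2*sqrt(21)*b/3) + C2*exp(2*sqrt(21)*b/3)


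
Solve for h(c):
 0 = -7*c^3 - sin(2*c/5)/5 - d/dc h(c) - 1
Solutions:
 h(c) = C1 - 7*c^4/4 - c + cos(2*c/5)/2


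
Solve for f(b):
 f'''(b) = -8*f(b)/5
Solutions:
 f(b) = C3*exp(-2*5^(2/3)*b/5) + (C1*sin(sqrt(3)*5^(2/3)*b/5) + C2*cos(sqrt(3)*5^(2/3)*b/5))*exp(5^(2/3)*b/5)


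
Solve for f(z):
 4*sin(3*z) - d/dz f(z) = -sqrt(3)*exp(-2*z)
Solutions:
 f(z) = C1 - 4*cos(3*z)/3 - sqrt(3)*exp(-2*z)/2


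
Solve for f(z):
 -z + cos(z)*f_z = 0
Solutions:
 f(z) = C1 + Integral(z/cos(z), z)


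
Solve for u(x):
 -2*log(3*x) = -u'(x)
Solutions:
 u(x) = C1 + 2*x*log(x) - 2*x + x*log(9)


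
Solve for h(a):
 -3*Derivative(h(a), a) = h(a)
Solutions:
 h(a) = C1*exp(-a/3)


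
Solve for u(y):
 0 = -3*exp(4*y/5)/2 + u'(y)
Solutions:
 u(y) = C1 + 15*exp(4*y/5)/8


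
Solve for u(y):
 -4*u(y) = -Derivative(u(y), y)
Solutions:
 u(y) = C1*exp(4*y)


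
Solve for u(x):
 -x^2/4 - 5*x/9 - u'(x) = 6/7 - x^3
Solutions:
 u(x) = C1 + x^4/4 - x^3/12 - 5*x^2/18 - 6*x/7


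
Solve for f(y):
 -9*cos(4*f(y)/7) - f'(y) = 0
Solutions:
 9*y - 7*log(sin(4*f(y)/7) - 1)/8 + 7*log(sin(4*f(y)/7) + 1)/8 = C1


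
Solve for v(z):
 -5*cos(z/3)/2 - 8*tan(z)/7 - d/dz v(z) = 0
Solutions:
 v(z) = C1 + 8*log(cos(z))/7 - 15*sin(z/3)/2


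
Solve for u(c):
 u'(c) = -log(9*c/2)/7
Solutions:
 u(c) = C1 - c*log(c)/7 - 2*c*log(3)/7 + c*log(2)/7 + c/7


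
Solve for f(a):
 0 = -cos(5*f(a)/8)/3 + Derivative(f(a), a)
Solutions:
 -a/3 - 4*log(sin(5*f(a)/8) - 1)/5 + 4*log(sin(5*f(a)/8) + 1)/5 = C1


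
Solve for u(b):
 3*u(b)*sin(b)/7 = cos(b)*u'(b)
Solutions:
 u(b) = C1/cos(b)^(3/7)


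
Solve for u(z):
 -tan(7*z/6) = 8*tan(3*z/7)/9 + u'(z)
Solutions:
 u(z) = C1 + 56*log(cos(3*z/7))/27 + 6*log(cos(7*z/6))/7


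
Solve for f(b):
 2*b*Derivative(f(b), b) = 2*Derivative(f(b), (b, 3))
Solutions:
 f(b) = C1 + Integral(C2*airyai(b) + C3*airybi(b), b)


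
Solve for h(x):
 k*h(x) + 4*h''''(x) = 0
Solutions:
 h(x) = C1*exp(-sqrt(2)*x*(-k)^(1/4)/2) + C2*exp(sqrt(2)*x*(-k)^(1/4)/2) + C3*exp(-sqrt(2)*I*x*(-k)^(1/4)/2) + C4*exp(sqrt(2)*I*x*(-k)^(1/4)/2)


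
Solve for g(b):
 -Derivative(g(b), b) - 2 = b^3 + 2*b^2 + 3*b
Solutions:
 g(b) = C1 - b^4/4 - 2*b^3/3 - 3*b^2/2 - 2*b


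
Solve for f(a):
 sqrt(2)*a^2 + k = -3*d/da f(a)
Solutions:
 f(a) = C1 - sqrt(2)*a^3/9 - a*k/3


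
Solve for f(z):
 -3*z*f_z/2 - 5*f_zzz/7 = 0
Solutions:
 f(z) = C1 + Integral(C2*airyai(-10^(2/3)*21^(1/3)*z/10) + C3*airybi(-10^(2/3)*21^(1/3)*z/10), z)


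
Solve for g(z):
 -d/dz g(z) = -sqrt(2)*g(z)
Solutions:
 g(z) = C1*exp(sqrt(2)*z)


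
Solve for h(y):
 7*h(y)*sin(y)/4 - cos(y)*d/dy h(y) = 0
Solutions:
 h(y) = C1/cos(y)^(7/4)


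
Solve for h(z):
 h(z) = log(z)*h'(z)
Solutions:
 h(z) = C1*exp(li(z))


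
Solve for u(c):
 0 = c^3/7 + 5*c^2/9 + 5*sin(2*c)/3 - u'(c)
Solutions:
 u(c) = C1 + c^4/28 + 5*c^3/27 - 5*cos(2*c)/6


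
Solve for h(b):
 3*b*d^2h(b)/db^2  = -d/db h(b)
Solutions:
 h(b) = C1 + C2*b^(2/3)


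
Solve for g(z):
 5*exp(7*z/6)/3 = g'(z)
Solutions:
 g(z) = C1 + 10*exp(7*z/6)/7


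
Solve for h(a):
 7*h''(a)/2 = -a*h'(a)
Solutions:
 h(a) = C1 + C2*erf(sqrt(7)*a/7)


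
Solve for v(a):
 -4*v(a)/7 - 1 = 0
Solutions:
 v(a) = -7/4


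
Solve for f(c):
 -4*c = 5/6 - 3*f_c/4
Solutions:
 f(c) = C1 + 8*c^2/3 + 10*c/9


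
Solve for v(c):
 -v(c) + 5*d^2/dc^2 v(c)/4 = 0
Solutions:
 v(c) = C1*exp(-2*sqrt(5)*c/5) + C2*exp(2*sqrt(5)*c/5)


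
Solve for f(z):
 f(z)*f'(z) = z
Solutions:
 f(z) = -sqrt(C1 + z^2)
 f(z) = sqrt(C1 + z^2)


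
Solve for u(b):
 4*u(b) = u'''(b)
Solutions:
 u(b) = C3*exp(2^(2/3)*b) + (C1*sin(2^(2/3)*sqrt(3)*b/2) + C2*cos(2^(2/3)*sqrt(3)*b/2))*exp(-2^(2/3)*b/2)


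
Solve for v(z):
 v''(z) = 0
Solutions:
 v(z) = C1 + C2*z


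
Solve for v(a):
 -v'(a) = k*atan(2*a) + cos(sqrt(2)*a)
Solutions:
 v(a) = C1 - k*(a*atan(2*a) - log(4*a^2 + 1)/4) - sqrt(2)*sin(sqrt(2)*a)/2


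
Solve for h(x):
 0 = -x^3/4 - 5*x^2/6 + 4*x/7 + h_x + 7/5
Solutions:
 h(x) = C1 + x^4/16 + 5*x^3/18 - 2*x^2/7 - 7*x/5


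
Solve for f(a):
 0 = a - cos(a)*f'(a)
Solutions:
 f(a) = C1 + Integral(a/cos(a), a)


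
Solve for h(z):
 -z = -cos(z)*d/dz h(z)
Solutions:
 h(z) = C1 + Integral(z/cos(z), z)


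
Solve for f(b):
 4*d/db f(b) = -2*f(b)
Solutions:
 f(b) = C1*exp(-b/2)


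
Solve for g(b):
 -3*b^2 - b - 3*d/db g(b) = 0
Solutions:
 g(b) = C1 - b^3/3 - b^2/6


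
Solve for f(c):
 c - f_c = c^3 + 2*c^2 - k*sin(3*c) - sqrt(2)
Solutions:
 f(c) = C1 - c^4/4 - 2*c^3/3 + c^2/2 + sqrt(2)*c - k*cos(3*c)/3


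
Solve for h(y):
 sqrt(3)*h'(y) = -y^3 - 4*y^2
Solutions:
 h(y) = C1 - sqrt(3)*y^4/12 - 4*sqrt(3)*y^3/9


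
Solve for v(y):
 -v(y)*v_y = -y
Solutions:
 v(y) = -sqrt(C1 + y^2)
 v(y) = sqrt(C1 + y^2)


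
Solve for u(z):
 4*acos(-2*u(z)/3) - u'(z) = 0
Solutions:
 Integral(1/acos(-2*_y/3), (_y, u(z))) = C1 + 4*z


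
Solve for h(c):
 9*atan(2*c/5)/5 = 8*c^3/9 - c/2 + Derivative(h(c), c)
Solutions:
 h(c) = C1 - 2*c^4/9 + c^2/4 + 9*c*atan(2*c/5)/5 - 9*log(4*c^2 + 25)/4


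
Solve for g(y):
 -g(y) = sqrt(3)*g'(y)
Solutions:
 g(y) = C1*exp(-sqrt(3)*y/3)


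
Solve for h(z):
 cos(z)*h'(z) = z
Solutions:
 h(z) = C1 + Integral(z/cos(z), z)


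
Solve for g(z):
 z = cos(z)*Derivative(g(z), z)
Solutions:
 g(z) = C1 + Integral(z/cos(z), z)


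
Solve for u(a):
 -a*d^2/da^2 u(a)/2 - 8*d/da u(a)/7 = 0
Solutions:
 u(a) = C1 + C2/a^(9/7)


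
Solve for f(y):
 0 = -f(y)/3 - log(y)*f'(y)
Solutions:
 f(y) = C1*exp(-li(y)/3)


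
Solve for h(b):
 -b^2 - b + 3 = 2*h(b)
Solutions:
 h(b) = -b^2/2 - b/2 + 3/2


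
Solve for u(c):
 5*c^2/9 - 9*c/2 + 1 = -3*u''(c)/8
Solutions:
 u(c) = C1 + C2*c - 10*c^4/81 + 2*c^3 - 4*c^2/3


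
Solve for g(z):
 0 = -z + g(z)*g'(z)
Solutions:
 g(z) = -sqrt(C1 + z^2)
 g(z) = sqrt(C1 + z^2)


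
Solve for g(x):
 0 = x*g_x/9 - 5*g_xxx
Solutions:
 g(x) = C1 + Integral(C2*airyai(75^(1/3)*x/15) + C3*airybi(75^(1/3)*x/15), x)


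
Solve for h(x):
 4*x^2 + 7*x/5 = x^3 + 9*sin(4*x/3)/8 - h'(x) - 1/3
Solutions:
 h(x) = C1 + x^4/4 - 4*x^3/3 - 7*x^2/10 - x/3 - 27*cos(4*x/3)/32


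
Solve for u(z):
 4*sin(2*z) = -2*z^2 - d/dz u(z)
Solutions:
 u(z) = C1 - 2*z^3/3 + 2*cos(2*z)


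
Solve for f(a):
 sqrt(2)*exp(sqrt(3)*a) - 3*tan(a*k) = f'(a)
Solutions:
 f(a) = C1 - 3*Piecewise((-log(cos(a*k))/k, Ne(k, 0)), (0, True)) + sqrt(6)*exp(sqrt(3)*a)/3


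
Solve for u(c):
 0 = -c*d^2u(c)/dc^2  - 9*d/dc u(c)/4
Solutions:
 u(c) = C1 + C2/c^(5/4)


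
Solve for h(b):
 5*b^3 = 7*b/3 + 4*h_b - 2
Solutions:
 h(b) = C1 + 5*b^4/16 - 7*b^2/24 + b/2


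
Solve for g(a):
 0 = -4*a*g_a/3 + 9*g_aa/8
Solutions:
 g(a) = C1 + C2*erfi(4*sqrt(3)*a/9)


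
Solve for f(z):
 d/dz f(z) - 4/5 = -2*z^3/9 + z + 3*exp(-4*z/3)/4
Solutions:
 f(z) = C1 - z^4/18 + z^2/2 + 4*z/5 - 9*exp(-4*z/3)/16


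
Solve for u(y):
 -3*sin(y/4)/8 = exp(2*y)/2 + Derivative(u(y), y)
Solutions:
 u(y) = C1 - exp(2*y)/4 + 3*cos(y/4)/2


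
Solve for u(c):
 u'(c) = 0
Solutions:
 u(c) = C1


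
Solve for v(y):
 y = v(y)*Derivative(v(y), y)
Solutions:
 v(y) = -sqrt(C1 + y^2)
 v(y) = sqrt(C1 + y^2)


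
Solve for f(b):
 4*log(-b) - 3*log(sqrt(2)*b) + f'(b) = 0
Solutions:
 f(b) = C1 - b*log(b) + b*(1 + 3*log(2)/2 - 4*I*pi)


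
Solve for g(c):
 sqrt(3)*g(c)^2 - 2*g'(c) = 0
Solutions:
 g(c) = -2/(C1 + sqrt(3)*c)


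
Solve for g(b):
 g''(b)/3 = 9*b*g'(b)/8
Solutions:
 g(b) = C1 + C2*erfi(3*sqrt(3)*b/4)


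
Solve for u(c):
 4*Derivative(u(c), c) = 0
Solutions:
 u(c) = C1


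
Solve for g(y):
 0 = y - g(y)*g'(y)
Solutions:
 g(y) = -sqrt(C1 + y^2)
 g(y) = sqrt(C1 + y^2)


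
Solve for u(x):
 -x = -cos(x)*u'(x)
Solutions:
 u(x) = C1 + Integral(x/cos(x), x)


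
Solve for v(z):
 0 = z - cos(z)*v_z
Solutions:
 v(z) = C1 + Integral(z/cos(z), z)


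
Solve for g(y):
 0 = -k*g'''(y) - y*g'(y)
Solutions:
 g(y) = C1 + Integral(C2*airyai(y*(-1/k)^(1/3)) + C3*airybi(y*(-1/k)^(1/3)), y)


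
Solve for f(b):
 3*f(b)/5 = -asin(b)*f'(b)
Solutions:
 f(b) = C1*exp(-3*Integral(1/asin(b), b)/5)


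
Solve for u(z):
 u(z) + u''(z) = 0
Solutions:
 u(z) = C1*sin(z) + C2*cos(z)


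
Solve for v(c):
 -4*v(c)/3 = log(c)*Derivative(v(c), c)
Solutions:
 v(c) = C1*exp(-4*li(c)/3)


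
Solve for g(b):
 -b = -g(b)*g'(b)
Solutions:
 g(b) = -sqrt(C1 + b^2)
 g(b) = sqrt(C1 + b^2)


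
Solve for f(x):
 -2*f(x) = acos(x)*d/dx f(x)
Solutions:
 f(x) = C1*exp(-2*Integral(1/acos(x), x))


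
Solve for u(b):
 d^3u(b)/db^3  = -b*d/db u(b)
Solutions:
 u(b) = C1 + Integral(C2*airyai(-b) + C3*airybi(-b), b)


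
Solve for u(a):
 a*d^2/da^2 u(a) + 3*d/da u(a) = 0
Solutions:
 u(a) = C1 + C2/a^2


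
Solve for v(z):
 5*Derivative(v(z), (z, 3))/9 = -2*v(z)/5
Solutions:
 v(z) = C3*exp(z*(-90^(1/3) + 3*10^(1/3)*3^(2/3))/20)*sin(3*10^(1/3)*3^(1/6)*z/10) + C4*exp(z*(-90^(1/3) + 3*10^(1/3)*3^(2/3))/20)*cos(3*10^(1/3)*3^(1/6)*z/10) + C5*exp(-z*(90^(1/3) + 3*10^(1/3)*3^(2/3))/20) + (C1*sin(3*10^(1/3)*3^(1/6)*z/10) + C2*cos(3*10^(1/3)*3^(1/6)*z/10))*exp(90^(1/3)*z/10)


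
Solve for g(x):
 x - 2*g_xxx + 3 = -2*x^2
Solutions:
 g(x) = C1 + C2*x + C3*x^2 + x^5/60 + x^4/48 + x^3/4


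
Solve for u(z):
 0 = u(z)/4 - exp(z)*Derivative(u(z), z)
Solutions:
 u(z) = C1*exp(-exp(-z)/4)


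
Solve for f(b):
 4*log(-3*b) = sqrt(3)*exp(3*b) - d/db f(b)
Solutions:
 f(b) = C1 - 4*b*log(-b) + 4*b*(1 - log(3)) + sqrt(3)*exp(3*b)/3


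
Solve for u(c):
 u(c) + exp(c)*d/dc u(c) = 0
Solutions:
 u(c) = C1*exp(exp(-c))


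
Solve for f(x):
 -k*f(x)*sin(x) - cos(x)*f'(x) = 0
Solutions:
 f(x) = C1*exp(k*log(cos(x)))


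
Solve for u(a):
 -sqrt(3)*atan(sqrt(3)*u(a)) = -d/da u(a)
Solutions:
 Integral(1/atan(sqrt(3)*_y), (_y, u(a))) = C1 + sqrt(3)*a


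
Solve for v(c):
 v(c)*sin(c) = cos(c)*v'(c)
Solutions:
 v(c) = C1/cos(c)


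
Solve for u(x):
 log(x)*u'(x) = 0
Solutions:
 u(x) = C1


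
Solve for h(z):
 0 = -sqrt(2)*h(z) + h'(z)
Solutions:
 h(z) = C1*exp(sqrt(2)*z)


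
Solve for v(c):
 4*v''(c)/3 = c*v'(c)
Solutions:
 v(c) = C1 + C2*erfi(sqrt(6)*c/4)


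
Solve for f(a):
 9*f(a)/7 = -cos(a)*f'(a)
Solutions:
 f(a) = C1*(sin(a) - 1)^(9/14)/(sin(a) + 1)^(9/14)


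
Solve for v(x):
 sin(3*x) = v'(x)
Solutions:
 v(x) = C1 - cos(3*x)/3


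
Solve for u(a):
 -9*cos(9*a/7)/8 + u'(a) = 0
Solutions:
 u(a) = C1 + 7*sin(9*a/7)/8


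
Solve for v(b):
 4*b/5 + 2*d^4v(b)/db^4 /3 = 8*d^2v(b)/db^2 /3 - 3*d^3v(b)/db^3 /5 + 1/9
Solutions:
 v(b) = C1 + C2*b + C3*exp(-5*b/2) + C4*exp(8*b/5) + b^3/20 + 31*b^2/2400


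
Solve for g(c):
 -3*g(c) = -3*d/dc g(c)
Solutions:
 g(c) = C1*exp(c)


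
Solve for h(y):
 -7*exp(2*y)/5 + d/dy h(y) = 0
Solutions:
 h(y) = C1 + 7*exp(2*y)/10


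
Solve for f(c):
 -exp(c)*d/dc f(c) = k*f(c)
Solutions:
 f(c) = C1*exp(k*exp(-c))


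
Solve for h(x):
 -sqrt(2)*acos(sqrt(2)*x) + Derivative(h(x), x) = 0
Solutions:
 h(x) = C1 + sqrt(2)*(x*acos(sqrt(2)*x) - sqrt(2)*sqrt(1 - 2*x^2)/2)


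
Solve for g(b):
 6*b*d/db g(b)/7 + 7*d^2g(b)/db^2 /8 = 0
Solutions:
 g(b) = C1 + C2*erf(2*sqrt(6)*b/7)


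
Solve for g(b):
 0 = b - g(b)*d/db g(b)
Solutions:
 g(b) = -sqrt(C1 + b^2)
 g(b) = sqrt(C1 + b^2)


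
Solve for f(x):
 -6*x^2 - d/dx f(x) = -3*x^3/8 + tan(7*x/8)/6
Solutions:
 f(x) = C1 + 3*x^4/32 - 2*x^3 + 4*log(cos(7*x/8))/21


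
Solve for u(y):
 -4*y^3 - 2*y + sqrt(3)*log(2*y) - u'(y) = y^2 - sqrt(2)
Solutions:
 u(y) = C1 - y^4 - y^3/3 - y^2 + sqrt(3)*y*log(y) - sqrt(3)*y + sqrt(3)*y*log(2) + sqrt(2)*y


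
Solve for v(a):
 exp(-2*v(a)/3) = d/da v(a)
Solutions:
 v(a) = 3*log(-sqrt(C1 + a)) - 3*log(3) + 3*log(6)/2
 v(a) = 3*log(C1 + a)/2 - 3*log(3) + 3*log(6)/2


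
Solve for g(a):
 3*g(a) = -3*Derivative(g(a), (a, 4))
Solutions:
 g(a) = (C1*sin(sqrt(2)*a/2) + C2*cos(sqrt(2)*a/2))*exp(-sqrt(2)*a/2) + (C3*sin(sqrt(2)*a/2) + C4*cos(sqrt(2)*a/2))*exp(sqrt(2)*a/2)


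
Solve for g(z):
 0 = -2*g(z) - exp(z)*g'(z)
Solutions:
 g(z) = C1*exp(2*exp(-z))


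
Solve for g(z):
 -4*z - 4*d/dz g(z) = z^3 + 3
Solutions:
 g(z) = C1 - z^4/16 - z^2/2 - 3*z/4


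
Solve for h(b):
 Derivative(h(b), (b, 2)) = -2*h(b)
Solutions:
 h(b) = C1*sin(sqrt(2)*b) + C2*cos(sqrt(2)*b)


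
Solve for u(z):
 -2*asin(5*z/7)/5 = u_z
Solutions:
 u(z) = C1 - 2*z*asin(5*z/7)/5 - 2*sqrt(49 - 25*z^2)/25


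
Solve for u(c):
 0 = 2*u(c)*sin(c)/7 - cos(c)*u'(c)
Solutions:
 u(c) = C1/cos(c)^(2/7)


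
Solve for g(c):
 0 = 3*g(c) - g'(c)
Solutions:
 g(c) = C1*exp(3*c)


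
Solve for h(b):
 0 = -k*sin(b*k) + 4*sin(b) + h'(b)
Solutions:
 h(b) = C1 + 4*cos(b) - cos(b*k)


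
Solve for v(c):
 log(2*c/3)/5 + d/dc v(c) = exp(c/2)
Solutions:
 v(c) = C1 - c*log(c)/5 + c*(-log(2) + 1 + log(3))/5 + 2*exp(c/2)


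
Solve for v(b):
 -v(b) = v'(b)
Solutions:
 v(b) = C1*exp(-b)


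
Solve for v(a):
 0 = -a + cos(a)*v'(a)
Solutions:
 v(a) = C1 + Integral(a/cos(a), a)


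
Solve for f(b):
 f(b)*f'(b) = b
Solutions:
 f(b) = -sqrt(C1 + b^2)
 f(b) = sqrt(C1 + b^2)


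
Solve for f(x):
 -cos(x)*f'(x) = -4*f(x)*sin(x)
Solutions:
 f(x) = C1/cos(x)^4


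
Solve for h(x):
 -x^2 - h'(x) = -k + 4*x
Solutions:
 h(x) = C1 + k*x - x^3/3 - 2*x^2


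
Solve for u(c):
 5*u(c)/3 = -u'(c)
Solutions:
 u(c) = C1*exp(-5*c/3)


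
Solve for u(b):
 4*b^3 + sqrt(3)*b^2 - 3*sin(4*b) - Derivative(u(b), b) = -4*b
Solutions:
 u(b) = C1 + b^4 + sqrt(3)*b^3/3 + 2*b^2 + 3*cos(4*b)/4


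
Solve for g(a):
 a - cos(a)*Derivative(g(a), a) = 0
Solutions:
 g(a) = C1 + Integral(a/cos(a), a)


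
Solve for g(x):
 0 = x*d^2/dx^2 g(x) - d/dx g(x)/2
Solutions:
 g(x) = C1 + C2*x^(3/2)


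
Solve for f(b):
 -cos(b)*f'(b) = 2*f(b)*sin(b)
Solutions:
 f(b) = C1*cos(b)^2


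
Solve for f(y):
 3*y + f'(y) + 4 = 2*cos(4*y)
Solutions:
 f(y) = C1 - 3*y^2/2 - 4*y + sin(4*y)/2


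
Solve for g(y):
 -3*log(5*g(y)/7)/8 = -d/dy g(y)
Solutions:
 -8*Integral(1/(log(_y) - log(7) + log(5)), (_y, g(y)))/3 = C1 - y


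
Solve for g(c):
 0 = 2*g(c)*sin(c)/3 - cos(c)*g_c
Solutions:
 g(c) = C1/cos(c)^(2/3)


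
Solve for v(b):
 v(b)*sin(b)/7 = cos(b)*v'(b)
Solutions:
 v(b) = C1/cos(b)^(1/7)


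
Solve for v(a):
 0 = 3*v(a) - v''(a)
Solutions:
 v(a) = C1*exp(-sqrt(3)*a) + C2*exp(sqrt(3)*a)


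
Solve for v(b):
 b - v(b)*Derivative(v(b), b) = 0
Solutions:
 v(b) = -sqrt(C1 + b^2)
 v(b) = sqrt(C1 + b^2)


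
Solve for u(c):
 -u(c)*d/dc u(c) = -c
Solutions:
 u(c) = -sqrt(C1 + c^2)
 u(c) = sqrt(C1 + c^2)


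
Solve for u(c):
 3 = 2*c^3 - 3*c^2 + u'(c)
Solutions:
 u(c) = C1 - c^4/2 + c^3 + 3*c


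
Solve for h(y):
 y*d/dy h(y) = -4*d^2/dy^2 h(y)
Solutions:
 h(y) = C1 + C2*erf(sqrt(2)*y/4)


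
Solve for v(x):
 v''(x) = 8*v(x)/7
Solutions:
 v(x) = C1*exp(-2*sqrt(14)*x/7) + C2*exp(2*sqrt(14)*x/7)


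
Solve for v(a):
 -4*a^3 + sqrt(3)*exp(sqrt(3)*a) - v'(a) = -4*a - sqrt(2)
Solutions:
 v(a) = C1 - a^4 + 2*a^2 + sqrt(2)*a + exp(sqrt(3)*a)


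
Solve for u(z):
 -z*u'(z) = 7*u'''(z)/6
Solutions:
 u(z) = C1 + Integral(C2*airyai(-6^(1/3)*7^(2/3)*z/7) + C3*airybi(-6^(1/3)*7^(2/3)*z/7), z)


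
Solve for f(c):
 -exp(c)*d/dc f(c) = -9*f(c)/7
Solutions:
 f(c) = C1*exp(-9*exp(-c)/7)


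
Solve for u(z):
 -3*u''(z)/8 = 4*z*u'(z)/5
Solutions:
 u(z) = C1 + C2*erf(4*sqrt(15)*z/15)


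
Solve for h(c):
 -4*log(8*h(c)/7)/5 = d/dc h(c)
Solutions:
 5*Integral(1/(log(_y) - log(7) + 3*log(2)), (_y, h(c)))/4 = C1 - c


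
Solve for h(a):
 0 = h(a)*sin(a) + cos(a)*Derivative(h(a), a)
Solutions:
 h(a) = C1*cos(a)


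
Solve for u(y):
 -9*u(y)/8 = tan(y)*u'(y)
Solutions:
 u(y) = C1/sin(y)^(9/8)


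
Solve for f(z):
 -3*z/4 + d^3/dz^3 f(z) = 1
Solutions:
 f(z) = C1 + C2*z + C3*z^2 + z^4/32 + z^3/6


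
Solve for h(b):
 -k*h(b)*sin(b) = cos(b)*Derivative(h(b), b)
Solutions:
 h(b) = C1*exp(k*log(cos(b)))


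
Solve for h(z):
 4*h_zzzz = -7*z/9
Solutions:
 h(z) = C1 + C2*z + C3*z^2 + C4*z^3 - 7*z^5/4320


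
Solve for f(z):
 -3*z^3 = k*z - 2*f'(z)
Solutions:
 f(z) = C1 + k*z^2/4 + 3*z^4/8


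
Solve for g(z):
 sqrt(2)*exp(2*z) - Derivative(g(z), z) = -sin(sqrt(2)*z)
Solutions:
 g(z) = C1 + sqrt(2)*exp(2*z)/2 - sqrt(2)*cos(sqrt(2)*z)/2


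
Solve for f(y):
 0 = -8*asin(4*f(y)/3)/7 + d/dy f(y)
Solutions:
 Integral(1/asin(4*_y/3), (_y, f(y))) = C1 + 8*y/7


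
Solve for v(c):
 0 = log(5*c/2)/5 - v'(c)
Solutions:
 v(c) = C1 + c*log(c)/5 - c/5 - c*log(2)/5 + c*log(5)/5


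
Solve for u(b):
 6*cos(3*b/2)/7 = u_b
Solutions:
 u(b) = C1 + 4*sin(3*b/2)/7


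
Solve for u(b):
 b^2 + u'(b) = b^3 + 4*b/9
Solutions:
 u(b) = C1 + b^4/4 - b^3/3 + 2*b^2/9


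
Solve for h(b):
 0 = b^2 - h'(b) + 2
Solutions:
 h(b) = C1 + b^3/3 + 2*b


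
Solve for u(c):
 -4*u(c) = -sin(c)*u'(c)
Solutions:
 u(c) = C1*(cos(c)^2 - 2*cos(c) + 1)/(cos(c)^2 + 2*cos(c) + 1)


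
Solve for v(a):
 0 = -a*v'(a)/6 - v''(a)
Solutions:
 v(a) = C1 + C2*erf(sqrt(3)*a/6)


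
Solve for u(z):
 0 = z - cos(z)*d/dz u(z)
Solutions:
 u(z) = C1 + Integral(z/cos(z), z)


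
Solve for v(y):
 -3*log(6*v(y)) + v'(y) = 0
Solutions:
 -Integral(1/(log(_y) + log(6)), (_y, v(y)))/3 = C1 - y


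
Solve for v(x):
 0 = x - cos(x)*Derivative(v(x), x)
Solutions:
 v(x) = C1 + Integral(x/cos(x), x)


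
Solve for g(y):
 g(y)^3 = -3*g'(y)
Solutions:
 g(y) = -sqrt(6)*sqrt(-1/(C1 - y))/2
 g(y) = sqrt(6)*sqrt(-1/(C1 - y))/2


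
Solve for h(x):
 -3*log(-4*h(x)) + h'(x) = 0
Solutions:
 -Integral(1/(log(-_y) + 2*log(2)), (_y, h(x)))/3 = C1 - x


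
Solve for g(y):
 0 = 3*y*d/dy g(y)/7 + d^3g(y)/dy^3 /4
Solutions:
 g(y) = C1 + Integral(C2*airyai(-12^(1/3)*7^(2/3)*y/7) + C3*airybi(-12^(1/3)*7^(2/3)*y/7), y)


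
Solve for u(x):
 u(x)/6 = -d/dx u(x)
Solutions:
 u(x) = C1*exp(-x/6)


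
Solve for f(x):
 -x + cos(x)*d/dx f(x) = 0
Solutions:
 f(x) = C1 + Integral(x/cos(x), x)


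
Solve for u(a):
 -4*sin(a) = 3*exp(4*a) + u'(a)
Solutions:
 u(a) = C1 - 3*exp(4*a)/4 + 4*cos(a)


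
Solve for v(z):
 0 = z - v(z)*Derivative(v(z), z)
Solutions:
 v(z) = -sqrt(C1 + z^2)
 v(z) = sqrt(C1 + z^2)


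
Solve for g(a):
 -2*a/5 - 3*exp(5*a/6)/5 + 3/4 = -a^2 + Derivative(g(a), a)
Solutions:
 g(a) = C1 + a^3/3 - a^2/5 + 3*a/4 - 18*exp(5*a/6)/25


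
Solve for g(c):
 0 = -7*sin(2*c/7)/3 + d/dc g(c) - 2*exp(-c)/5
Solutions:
 g(c) = C1 - 49*cos(2*c/7)/6 - 2*exp(-c)/5


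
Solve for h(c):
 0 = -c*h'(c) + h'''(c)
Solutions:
 h(c) = C1 + Integral(C2*airyai(c) + C3*airybi(c), c)


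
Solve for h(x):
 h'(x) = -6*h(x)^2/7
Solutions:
 h(x) = 7/(C1 + 6*x)


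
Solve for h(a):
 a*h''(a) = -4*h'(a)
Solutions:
 h(a) = C1 + C2/a^3


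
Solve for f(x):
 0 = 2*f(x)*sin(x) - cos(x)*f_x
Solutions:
 f(x) = C1/cos(x)^2


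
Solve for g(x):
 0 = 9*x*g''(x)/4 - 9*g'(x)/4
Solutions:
 g(x) = C1 + C2*x^2


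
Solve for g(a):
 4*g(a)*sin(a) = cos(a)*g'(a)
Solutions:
 g(a) = C1/cos(a)^4


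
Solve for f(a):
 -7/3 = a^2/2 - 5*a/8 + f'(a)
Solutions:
 f(a) = C1 - a^3/6 + 5*a^2/16 - 7*a/3


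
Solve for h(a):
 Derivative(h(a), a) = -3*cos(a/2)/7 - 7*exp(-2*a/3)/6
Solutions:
 h(a) = C1 - 6*sin(a/2)/7 + 7*exp(-2*a/3)/4


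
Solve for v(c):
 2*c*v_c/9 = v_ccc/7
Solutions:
 v(c) = C1 + Integral(C2*airyai(42^(1/3)*c/3) + C3*airybi(42^(1/3)*c/3), c)


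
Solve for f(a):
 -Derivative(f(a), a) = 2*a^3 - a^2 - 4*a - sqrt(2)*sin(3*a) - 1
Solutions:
 f(a) = C1 - a^4/2 + a^3/3 + 2*a^2 + a - sqrt(2)*cos(3*a)/3


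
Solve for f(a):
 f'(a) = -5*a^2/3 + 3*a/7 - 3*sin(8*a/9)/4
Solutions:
 f(a) = C1 - 5*a^3/9 + 3*a^2/14 + 27*cos(8*a/9)/32


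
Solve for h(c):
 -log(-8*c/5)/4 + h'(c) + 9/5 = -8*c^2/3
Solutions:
 h(c) = C1 - 8*c^3/9 + c*log(-c)/4 + c*(-41 - 5*log(5) + 15*log(2))/20


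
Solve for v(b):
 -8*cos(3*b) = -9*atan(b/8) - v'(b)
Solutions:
 v(b) = C1 - 9*b*atan(b/8) + 36*log(b^2 + 64) + 8*sin(3*b)/3


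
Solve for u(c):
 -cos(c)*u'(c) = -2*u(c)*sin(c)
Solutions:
 u(c) = C1/cos(c)^2


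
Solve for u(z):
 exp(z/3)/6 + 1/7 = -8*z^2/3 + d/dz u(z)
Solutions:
 u(z) = C1 + 8*z^3/9 + z/7 + exp(z/3)/2


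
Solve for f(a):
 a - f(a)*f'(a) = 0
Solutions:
 f(a) = -sqrt(C1 + a^2)
 f(a) = sqrt(C1 + a^2)


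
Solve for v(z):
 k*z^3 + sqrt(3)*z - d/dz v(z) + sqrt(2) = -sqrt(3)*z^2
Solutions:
 v(z) = C1 + k*z^4/4 + sqrt(3)*z^3/3 + sqrt(3)*z^2/2 + sqrt(2)*z


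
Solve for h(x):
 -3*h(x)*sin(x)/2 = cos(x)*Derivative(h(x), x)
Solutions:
 h(x) = C1*cos(x)^(3/2)


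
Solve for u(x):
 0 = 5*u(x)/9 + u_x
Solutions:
 u(x) = C1*exp(-5*x/9)


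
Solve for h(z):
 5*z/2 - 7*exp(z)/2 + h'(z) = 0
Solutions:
 h(z) = C1 - 5*z^2/4 + 7*exp(z)/2


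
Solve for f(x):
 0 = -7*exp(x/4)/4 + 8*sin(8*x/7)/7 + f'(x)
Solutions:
 f(x) = C1 + 7*exp(x/4) + cos(8*x/7)


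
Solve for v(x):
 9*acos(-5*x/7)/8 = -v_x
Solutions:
 v(x) = C1 - 9*x*acos(-5*x/7)/8 - 9*sqrt(49 - 25*x^2)/40


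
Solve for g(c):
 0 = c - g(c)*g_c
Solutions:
 g(c) = -sqrt(C1 + c^2)
 g(c) = sqrt(C1 + c^2)


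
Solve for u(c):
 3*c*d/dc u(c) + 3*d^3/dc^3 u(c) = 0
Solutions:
 u(c) = C1 + Integral(C2*airyai(-c) + C3*airybi(-c), c)


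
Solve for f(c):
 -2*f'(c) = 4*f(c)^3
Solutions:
 f(c) = -sqrt(2)*sqrt(-1/(C1 - 2*c))/2
 f(c) = sqrt(2)*sqrt(-1/(C1 - 2*c))/2


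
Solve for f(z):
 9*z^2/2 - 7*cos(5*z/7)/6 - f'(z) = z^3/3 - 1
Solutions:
 f(z) = C1 - z^4/12 + 3*z^3/2 + z - 49*sin(5*z/7)/30


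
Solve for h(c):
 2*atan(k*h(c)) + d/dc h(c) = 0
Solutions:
 Integral(1/atan(_y*k), (_y, h(c))) = C1 - 2*c


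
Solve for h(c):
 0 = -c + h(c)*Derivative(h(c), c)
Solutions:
 h(c) = -sqrt(C1 + c^2)
 h(c) = sqrt(C1 + c^2)


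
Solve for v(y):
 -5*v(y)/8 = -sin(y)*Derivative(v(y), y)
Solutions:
 v(y) = C1*(cos(y) - 1)^(5/16)/(cos(y) + 1)^(5/16)


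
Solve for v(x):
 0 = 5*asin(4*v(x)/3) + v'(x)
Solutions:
 Integral(1/asin(4*_y/3), (_y, v(x))) = C1 - 5*x


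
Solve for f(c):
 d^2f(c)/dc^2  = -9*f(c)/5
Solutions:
 f(c) = C1*sin(3*sqrt(5)*c/5) + C2*cos(3*sqrt(5)*c/5)


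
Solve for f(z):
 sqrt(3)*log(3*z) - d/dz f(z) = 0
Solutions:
 f(z) = C1 + sqrt(3)*z*log(z) - sqrt(3)*z + sqrt(3)*z*log(3)


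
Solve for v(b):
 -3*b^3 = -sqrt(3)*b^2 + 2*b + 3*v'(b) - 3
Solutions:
 v(b) = C1 - b^4/4 + sqrt(3)*b^3/9 - b^2/3 + b


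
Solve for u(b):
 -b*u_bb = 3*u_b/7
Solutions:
 u(b) = C1 + C2*b^(4/7)


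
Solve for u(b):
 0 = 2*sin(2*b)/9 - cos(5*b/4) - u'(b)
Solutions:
 u(b) = C1 - 4*sin(5*b/4)/5 - cos(2*b)/9


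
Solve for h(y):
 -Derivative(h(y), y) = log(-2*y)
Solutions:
 h(y) = C1 - y*log(-y) + y*(1 - log(2))


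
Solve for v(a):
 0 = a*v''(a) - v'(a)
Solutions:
 v(a) = C1 + C2*a^2


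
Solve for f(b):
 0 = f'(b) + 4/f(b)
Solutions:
 f(b) = -sqrt(C1 - 8*b)
 f(b) = sqrt(C1 - 8*b)


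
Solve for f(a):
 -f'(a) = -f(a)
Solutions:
 f(a) = C1*exp(a)


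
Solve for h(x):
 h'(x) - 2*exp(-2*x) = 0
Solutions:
 h(x) = C1 - exp(-2*x)


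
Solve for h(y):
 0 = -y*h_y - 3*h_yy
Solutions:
 h(y) = C1 + C2*erf(sqrt(6)*y/6)


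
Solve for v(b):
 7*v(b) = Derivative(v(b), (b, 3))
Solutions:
 v(b) = C3*exp(7^(1/3)*b) + (C1*sin(sqrt(3)*7^(1/3)*b/2) + C2*cos(sqrt(3)*7^(1/3)*b/2))*exp(-7^(1/3)*b/2)


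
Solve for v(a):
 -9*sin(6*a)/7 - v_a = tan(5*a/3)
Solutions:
 v(a) = C1 + 3*log(cos(5*a/3))/5 + 3*cos(6*a)/14


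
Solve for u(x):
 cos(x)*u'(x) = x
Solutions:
 u(x) = C1 + Integral(x/cos(x), x)


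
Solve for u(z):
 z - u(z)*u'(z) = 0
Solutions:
 u(z) = -sqrt(C1 + z^2)
 u(z) = sqrt(C1 + z^2)


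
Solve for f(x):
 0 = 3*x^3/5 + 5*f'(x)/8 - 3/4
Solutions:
 f(x) = C1 - 6*x^4/25 + 6*x/5


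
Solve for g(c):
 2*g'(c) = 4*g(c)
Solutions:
 g(c) = C1*exp(2*c)


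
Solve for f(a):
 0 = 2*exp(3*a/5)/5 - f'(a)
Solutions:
 f(a) = C1 + 2*exp(3*a/5)/3


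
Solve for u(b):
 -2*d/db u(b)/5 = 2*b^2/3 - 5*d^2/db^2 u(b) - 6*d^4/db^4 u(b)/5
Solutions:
 u(b) = C1 + C2*exp(2^(1/3)*b*(-(18 + sqrt(31574))^(1/3) + 25*2^(1/3)/(18 + sqrt(31574))^(1/3))/12)*sin(2^(1/3)*sqrt(3)*b*(25*2^(1/3)/(18 + sqrt(31574))^(1/3) + (18 + sqrt(31574))^(1/3))/12) + C3*exp(2^(1/3)*b*(-(18 + sqrt(31574))^(1/3) + 25*2^(1/3)/(18 + sqrt(31574))^(1/3))/12)*cos(2^(1/3)*sqrt(3)*b*(25*2^(1/3)/(18 + sqrt(31574))^(1/3) + (18 + sqrt(31574))^(1/3))/12) + C4*exp(-2^(1/3)*b*(-(18 + sqrt(31574))^(1/3) + 25*2^(1/3)/(18 + sqrt(31574))^(1/3))/6) - 5*b^3/9 - 125*b^2/6 - 3125*b/6


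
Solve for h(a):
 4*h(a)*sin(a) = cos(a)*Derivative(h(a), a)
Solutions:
 h(a) = C1/cos(a)^4


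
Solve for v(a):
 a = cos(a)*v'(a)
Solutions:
 v(a) = C1 + Integral(a/cos(a), a)


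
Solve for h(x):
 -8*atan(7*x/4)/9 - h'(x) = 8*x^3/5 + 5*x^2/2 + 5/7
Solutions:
 h(x) = C1 - 2*x^4/5 - 5*x^3/6 - 8*x*atan(7*x/4)/9 - 5*x/7 + 16*log(49*x^2 + 16)/63


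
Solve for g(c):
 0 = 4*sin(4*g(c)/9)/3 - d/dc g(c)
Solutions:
 -4*c/3 + 9*log(cos(4*g(c)/9) - 1)/8 - 9*log(cos(4*g(c)/9) + 1)/8 = C1


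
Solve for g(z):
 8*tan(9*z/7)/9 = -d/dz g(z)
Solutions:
 g(z) = C1 + 56*log(cos(9*z/7))/81


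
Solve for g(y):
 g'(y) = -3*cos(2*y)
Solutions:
 g(y) = C1 - 3*sin(2*y)/2


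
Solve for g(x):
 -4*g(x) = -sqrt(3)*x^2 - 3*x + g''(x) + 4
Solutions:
 g(x) = C1*sin(2*x) + C2*cos(2*x) + sqrt(3)*x^2/4 + 3*x/4 - 1 - sqrt(3)/8


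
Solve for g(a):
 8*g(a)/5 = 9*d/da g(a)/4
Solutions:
 g(a) = C1*exp(32*a/45)


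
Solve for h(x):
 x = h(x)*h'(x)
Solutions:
 h(x) = -sqrt(C1 + x^2)
 h(x) = sqrt(C1 + x^2)


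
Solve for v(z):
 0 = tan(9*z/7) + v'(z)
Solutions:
 v(z) = C1 + 7*log(cos(9*z/7))/9


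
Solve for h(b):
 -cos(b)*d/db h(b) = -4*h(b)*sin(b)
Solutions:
 h(b) = C1/cos(b)^4


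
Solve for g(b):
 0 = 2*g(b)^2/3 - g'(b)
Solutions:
 g(b) = -3/(C1 + 2*b)


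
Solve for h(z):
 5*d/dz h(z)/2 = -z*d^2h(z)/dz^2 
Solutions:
 h(z) = C1 + C2/z^(3/2)


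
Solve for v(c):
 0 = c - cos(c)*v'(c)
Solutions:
 v(c) = C1 + Integral(c/cos(c), c)


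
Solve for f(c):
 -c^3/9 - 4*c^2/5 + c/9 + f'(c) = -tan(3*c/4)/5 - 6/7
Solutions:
 f(c) = C1 + c^4/36 + 4*c^3/15 - c^2/18 - 6*c/7 + 4*log(cos(3*c/4))/15


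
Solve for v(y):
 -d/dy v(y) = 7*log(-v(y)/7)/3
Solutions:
 3*Integral(1/(log(-_y) - log(7)), (_y, v(y)))/7 = C1 - y


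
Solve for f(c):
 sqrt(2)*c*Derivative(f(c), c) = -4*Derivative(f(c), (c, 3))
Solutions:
 f(c) = C1 + Integral(C2*airyai(-sqrt(2)*c/2) + C3*airybi(-sqrt(2)*c/2), c)


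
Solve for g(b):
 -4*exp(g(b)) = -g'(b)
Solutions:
 g(b) = log(-1/(C1 + 4*b))


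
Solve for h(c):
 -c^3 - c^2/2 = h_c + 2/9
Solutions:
 h(c) = C1 - c^4/4 - c^3/6 - 2*c/9


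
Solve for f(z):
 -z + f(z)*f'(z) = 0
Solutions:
 f(z) = -sqrt(C1 + z^2)
 f(z) = sqrt(C1 + z^2)


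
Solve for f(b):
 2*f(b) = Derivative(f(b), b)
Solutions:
 f(b) = C1*exp(2*b)


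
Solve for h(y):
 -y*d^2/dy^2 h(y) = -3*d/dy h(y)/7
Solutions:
 h(y) = C1 + C2*y^(10/7)


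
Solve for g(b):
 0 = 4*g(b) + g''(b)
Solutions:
 g(b) = C1*sin(2*b) + C2*cos(2*b)


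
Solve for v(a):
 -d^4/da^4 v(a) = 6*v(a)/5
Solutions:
 v(a) = (C1*sin(10^(3/4)*3^(1/4)*a/10) + C2*cos(10^(3/4)*3^(1/4)*a/10))*exp(-10^(3/4)*3^(1/4)*a/10) + (C3*sin(10^(3/4)*3^(1/4)*a/10) + C4*cos(10^(3/4)*3^(1/4)*a/10))*exp(10^(3/4)*3^(1/4)*a/10)


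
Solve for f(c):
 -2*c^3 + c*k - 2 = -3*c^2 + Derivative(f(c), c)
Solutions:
 f(c) = C1 - c^4/2 + c^3 + c^2*k/2 - 2*c


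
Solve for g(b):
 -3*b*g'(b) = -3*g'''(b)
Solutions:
 g(b) = C1 + Integral(C2*airyai(b) + C3*airybi(b), b)


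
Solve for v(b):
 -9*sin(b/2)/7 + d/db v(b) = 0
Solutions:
 v(b) = C1 - 18*cos(b/2)/7


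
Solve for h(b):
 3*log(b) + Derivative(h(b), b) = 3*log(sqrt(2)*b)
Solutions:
 h(b) = C1 + 3*b*log(2)/2


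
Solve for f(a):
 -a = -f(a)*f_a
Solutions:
 f(a) = -sqrt(C1 + a^2)
 f(a) = sqrt(C1 + a^2)


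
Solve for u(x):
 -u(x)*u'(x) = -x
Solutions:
 u(x) = -sqrt(C1 + x^2)
 u(x) = sqrt(C1 + x^2)


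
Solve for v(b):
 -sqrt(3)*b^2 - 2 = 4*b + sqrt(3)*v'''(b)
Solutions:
 v(b) = C1 + C2*b + C3*b^2 - b^5/60 - sqrt(3)*b^4/18 - sqrt(3)*b^3/9


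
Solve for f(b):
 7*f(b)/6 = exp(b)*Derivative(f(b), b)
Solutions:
 f(b) = C1*exp(-7*exp(-b)/6)


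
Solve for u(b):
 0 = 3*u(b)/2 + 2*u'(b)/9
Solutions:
 u(b) = C1*exp(-27*b/4)


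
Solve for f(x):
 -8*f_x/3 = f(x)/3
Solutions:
 f(x) = C1*exp(-x/8)


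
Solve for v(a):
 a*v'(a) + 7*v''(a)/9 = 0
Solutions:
 v(a) = C1 + C2*erf(3*sqrt(14)*a/14)


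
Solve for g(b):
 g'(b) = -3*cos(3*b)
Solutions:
 g(b) = C1 - sin(3*b)


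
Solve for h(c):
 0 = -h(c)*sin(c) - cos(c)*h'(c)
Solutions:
 h(c) = C1*cos(c)


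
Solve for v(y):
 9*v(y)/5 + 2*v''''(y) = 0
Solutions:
 v(y) = (C1*sin(2^(1/4)*sqrt(3)*5^(3/4)*y/10) + C2*cos(2^(1/4)*sqrt(3)*5^(3/4)*y/10))*exp(-2^(1/4)*sqrt(3)*5^(3/4)*y/10) + (C3*sin(2^(1/4)*sqrt(3)*5^(3/4)*y/10) + C4*cos(2^(1/4)*sqrt(3)*5^(3/4)*y/10))*exp(2^(1/4)*sqrt(3)*5^(3/4)*y/10)


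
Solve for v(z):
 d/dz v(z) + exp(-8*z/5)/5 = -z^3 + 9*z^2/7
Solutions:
 v(z) = C1 - z^4/4 + 3*z^3/7 + exp(-8*z/5)/8


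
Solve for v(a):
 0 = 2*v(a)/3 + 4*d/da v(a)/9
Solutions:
 v(a) = C1*exp(-3*a/2)


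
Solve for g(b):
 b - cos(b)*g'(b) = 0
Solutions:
 g(b) = C1 + Integral(b/cos(b), b)


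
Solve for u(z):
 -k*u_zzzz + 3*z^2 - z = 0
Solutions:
 u(z) = C1 + C2*z + C3*z^2 + C4*z^3 + z^6/(120*k) - z^5/(120*k)


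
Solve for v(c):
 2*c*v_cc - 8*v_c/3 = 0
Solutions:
 v(c) = C1 + C2*c^(7/3)


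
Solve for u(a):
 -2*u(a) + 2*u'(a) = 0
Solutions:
 u(a) = C1*exp(a)


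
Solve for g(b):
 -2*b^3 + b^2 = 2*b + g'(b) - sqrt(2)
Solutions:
 g(b) = C1 - b^4/2 + b^3/3 - b^2 + sqrt(2)*b


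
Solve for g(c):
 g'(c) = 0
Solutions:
 g(c) = C1


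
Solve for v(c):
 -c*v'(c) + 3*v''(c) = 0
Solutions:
 v(c) = C1 + C2*erfi(sqrt(6)*c/6)


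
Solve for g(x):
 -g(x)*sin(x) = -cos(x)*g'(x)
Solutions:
 g(x) = C1/cos(x)


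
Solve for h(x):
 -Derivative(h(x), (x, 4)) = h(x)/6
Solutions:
 h(x) = (C1*sin(2^(1/4)*3^(3/4)*x/6) + C2*cos(2^(1/4)*3^(3/4)*x/6))*exp(-2^(1/4)*3^(3/4)*x/6) + (C3*sin(2^(1/4)*3^(3/4)*x/6) + C4*cos(2^(1/4)*3^(3/4)*x/6))*exp(2^(1/4)*3^(3/4)*x/6)


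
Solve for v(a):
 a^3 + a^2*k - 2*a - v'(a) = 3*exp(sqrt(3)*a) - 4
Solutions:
 v(a) = C1 + a^4/4 + a^3*k/3 - a^2 + 4*a - sqrt(3)*exp(sqrt(3)*a)
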